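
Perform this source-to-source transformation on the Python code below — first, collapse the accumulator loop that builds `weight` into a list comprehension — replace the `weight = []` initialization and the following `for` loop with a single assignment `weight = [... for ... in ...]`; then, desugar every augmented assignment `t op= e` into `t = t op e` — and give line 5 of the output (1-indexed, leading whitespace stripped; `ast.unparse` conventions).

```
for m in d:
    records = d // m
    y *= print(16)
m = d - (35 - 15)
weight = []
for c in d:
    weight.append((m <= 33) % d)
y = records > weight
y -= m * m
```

Transformed code:
for m in d:
    records = d // m
    y = y * print(16)
m = d - (35 - 15)
weight = [(m <= 33) % d for c in d]
y = records > weight
y = y - m * m

weight = [(m <= 33) % d for c in d]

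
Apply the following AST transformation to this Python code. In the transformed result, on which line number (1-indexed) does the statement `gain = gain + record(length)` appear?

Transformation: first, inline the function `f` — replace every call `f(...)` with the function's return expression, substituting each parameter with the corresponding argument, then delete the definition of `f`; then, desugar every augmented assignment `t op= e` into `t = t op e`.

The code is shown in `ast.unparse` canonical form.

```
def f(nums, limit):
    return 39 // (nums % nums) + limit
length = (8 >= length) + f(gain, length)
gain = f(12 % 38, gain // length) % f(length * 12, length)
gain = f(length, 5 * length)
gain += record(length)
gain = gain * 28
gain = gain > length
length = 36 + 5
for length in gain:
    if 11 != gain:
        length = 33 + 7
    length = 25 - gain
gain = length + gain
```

4

Transformed code:
length = (8 >= length) + (39 // (gain % gain) + length)
gain = (39 // (12 % 38 % (12 % 38)) + gain // length) % (39 // (length * 12 % (length * 12)) + length)
gain = 39 // (length % length) + 5 * length
gain = gain + record(length)
gain = gain * 28
gain = gain > length
length = 36 + 5
for length in gain:
    if 11 != gain:
        length = 33 + 7
    length = 25 - gain
gain = length + gain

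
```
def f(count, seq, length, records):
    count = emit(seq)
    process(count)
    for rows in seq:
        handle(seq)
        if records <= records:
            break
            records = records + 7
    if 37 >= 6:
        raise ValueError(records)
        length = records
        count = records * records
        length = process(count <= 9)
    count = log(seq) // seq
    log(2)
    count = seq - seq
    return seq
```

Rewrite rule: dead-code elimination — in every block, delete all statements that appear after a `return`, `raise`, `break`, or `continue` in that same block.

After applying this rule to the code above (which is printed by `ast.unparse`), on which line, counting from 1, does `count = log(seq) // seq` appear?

10

Transformed code:
def f(count, seq, length, records):
    count = emit(seq)
    process(count)
    for rows in seq:
        handle(seq)
        if records <= records:
            break
    if 37 >= 6:
        raise ValueError(records)
    count = log(seq) // seq
    log(2)
    count = seq - seq
    return seq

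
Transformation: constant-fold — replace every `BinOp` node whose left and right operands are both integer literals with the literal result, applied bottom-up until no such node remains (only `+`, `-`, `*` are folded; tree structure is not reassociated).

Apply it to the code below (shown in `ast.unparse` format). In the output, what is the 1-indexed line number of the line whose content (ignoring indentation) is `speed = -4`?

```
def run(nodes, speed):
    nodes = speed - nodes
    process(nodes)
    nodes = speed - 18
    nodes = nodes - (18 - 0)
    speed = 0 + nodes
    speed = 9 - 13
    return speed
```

7

Transformed code:
def run(nodes, speed):
    nodes = speed - nodes
    process(nodes)
    nodes = speed - 18
    nodes = nodes - 18
    speed = 0 + nodes
    speed = -4
    return speed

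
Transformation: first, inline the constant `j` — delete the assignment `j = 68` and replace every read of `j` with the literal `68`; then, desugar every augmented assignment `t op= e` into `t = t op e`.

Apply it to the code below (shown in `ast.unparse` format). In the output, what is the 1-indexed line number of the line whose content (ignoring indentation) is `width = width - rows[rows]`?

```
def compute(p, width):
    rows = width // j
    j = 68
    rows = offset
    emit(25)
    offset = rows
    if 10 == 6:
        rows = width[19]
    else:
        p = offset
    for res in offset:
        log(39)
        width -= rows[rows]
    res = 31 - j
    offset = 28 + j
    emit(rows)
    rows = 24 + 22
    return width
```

12

Transformed code:
def compute(p, width):
    rows = width // 68
    rows = offset
    emit(25)
    offset = rows
    if 10 == 6:
        rows = width[19]
    else:
        p = offset
    for res in offset:
        log(39)
        width = width - rows[rows]
    res = 31 - 68
    offset = 28 + 68
    emit(rows)
    rows = 24 + 22
    return width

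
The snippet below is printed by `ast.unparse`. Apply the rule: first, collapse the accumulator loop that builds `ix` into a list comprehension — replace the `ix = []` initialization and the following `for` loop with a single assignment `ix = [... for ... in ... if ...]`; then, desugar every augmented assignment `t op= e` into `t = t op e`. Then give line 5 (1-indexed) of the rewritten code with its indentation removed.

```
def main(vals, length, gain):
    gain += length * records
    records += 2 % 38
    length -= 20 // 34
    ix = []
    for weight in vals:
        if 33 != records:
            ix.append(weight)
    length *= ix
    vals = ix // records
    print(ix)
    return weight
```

Transformed code:
def main(vals, length, gain):
    gain = gain + length * records
    records = records + 2 % 38
    length = length - 20 // 34
    ix = [weight for weight in vals if 33 != records]
    length = length * ix
    vals = ix // records
    print(ix)
    return weight

ix = [weight for weight in vals if 33 != records]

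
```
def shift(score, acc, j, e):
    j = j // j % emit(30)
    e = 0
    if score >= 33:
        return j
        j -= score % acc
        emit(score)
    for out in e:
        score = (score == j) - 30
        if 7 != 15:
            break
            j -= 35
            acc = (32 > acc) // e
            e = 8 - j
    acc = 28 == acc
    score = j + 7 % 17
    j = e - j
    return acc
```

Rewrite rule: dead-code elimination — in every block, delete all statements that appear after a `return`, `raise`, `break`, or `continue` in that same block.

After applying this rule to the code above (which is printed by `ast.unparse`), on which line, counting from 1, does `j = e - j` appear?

Transformed code:
def shift(score, acc, j, e):
    j = j // j % emit(30)
    e = 0
    if score >= 33:
        return j
    for out in e:
        score = (score == j) - 30
        if 7 != 15:
            break
    acc = 28 == acc
    score = j + 7 % 17
    j = e - j
    return acc

12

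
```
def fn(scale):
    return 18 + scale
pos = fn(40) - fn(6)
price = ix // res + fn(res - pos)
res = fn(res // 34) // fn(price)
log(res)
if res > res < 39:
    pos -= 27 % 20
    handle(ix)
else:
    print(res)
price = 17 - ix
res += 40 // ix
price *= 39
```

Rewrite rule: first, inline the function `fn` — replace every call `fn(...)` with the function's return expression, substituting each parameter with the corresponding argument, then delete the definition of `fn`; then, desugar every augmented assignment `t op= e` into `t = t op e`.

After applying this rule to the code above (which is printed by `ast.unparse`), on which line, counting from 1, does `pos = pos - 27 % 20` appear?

Transformed code:
pos = 18 + 40 - (18 + 6)
price = ix // res + (18 + (res - pos))
res = (18 + res // 34) // (18 + price)
log(res)
if res > res < 39:
    pos = pos - 27 % 20
    handle(ix)
else:
    print(res)
price = 17 - ix
res = res + 40 // ix
price = price * 39

6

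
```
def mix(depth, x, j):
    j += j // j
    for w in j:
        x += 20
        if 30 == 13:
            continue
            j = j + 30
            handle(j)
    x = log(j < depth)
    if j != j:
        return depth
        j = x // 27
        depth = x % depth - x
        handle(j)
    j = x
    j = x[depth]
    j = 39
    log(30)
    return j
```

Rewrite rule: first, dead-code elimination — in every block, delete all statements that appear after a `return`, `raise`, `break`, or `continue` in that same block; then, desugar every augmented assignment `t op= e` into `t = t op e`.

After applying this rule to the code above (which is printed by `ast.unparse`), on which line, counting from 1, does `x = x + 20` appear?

4

Transformed code:
def mix(depth, x, j):
    j = j + j // j
    for w in j:
        x = x + 20
        if 30 == 13:
            continue
    x = log(j < depth)
    if j != j:
        return depth
    j = x
    j = x[depth]
    j = 39
    log(30)
    return j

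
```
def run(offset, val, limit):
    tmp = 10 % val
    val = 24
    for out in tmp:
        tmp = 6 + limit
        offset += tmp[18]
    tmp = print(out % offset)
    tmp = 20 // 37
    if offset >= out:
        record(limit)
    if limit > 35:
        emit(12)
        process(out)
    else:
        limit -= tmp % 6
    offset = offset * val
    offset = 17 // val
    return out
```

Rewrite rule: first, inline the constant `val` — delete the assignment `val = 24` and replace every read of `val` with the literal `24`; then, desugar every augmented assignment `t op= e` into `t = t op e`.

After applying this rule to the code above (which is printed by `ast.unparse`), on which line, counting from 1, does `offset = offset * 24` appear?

Transformed code:
def run(offset, val, limit):
    tmp = 10 % 24
    for out in tmp:
        tmp = 6 + limit
        offset = offset + tmp[18]
    tmp = print(out % offset)
    tmp = 20 // 37
    if offset >= out:
        record(limit)
    if limit > 35:
        emit(12)
        process(out)
    else:
        limit = limit - tmp % 6
    offset = offset * 24
    offset = 17 // 24
    return out

15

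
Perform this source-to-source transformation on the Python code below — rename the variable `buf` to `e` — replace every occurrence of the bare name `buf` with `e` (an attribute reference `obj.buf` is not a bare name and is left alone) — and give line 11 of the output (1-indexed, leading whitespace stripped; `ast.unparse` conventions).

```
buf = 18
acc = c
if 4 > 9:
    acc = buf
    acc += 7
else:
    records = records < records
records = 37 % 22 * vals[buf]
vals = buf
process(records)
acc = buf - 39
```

Transformed code:
e = 18
acc = c
if 4 > 9:
    acc = e
    acc += 7
else:
    records = records < records
records = 37 % 22 * vals[e]
vals = e
process(records)
acc = e - 39

acc = e - 39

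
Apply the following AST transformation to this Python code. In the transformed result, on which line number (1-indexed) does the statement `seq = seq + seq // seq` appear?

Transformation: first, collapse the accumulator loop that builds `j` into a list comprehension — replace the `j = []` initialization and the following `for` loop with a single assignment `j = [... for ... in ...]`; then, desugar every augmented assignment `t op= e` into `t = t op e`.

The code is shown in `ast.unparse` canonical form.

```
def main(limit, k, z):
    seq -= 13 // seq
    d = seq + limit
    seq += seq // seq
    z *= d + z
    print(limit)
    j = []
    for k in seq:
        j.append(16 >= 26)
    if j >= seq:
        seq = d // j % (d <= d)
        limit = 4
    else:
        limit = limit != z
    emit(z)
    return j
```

Transformed code:
def main(limit, k, z):
    seq = seq - 13 // seq
    d = seq + limit
    seq = seq + seq // seq
    z = z * (d + z)
    print(limit)
    j = [16 >= 26 for k in seq]
    if j >= seq:
        seq = d // j % (d <= d)
        limit = 4
    else:
        limit = limit != z
    emit(z)
    return j

4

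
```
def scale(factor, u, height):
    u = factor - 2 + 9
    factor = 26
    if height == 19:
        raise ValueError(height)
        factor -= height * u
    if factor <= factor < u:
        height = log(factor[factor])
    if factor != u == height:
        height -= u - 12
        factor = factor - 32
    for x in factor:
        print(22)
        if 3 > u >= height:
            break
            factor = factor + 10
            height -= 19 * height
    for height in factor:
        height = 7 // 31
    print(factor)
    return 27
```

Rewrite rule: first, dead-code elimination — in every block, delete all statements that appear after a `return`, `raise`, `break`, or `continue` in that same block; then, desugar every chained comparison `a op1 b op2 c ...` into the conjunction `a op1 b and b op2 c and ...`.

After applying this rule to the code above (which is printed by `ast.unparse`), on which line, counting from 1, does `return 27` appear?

18

Transformed code:
def scale(factor, u, height):
    u = factor - 2 + 9
    factor = 26
    if height == 19:
        raise ValueError(height)
    if factor <= factor and factor < u:
        height = log(factor[factor])
    if factor != u and u == height:
        height -= u - 12
        factor = factor - 32
    for x in factor:
        print(22)
        if 3 > u and u >= height:
            break
    for height in factor:
        height = 7 // 31
    print(factor)
    return 27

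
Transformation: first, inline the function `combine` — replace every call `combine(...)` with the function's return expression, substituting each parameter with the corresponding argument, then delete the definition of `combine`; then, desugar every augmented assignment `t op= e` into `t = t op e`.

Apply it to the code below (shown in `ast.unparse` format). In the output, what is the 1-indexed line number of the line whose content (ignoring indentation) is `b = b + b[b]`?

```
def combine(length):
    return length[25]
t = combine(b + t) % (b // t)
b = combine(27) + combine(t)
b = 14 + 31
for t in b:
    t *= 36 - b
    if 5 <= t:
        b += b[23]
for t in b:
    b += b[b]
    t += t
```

9

Transformed code:
t = (b + t)[25] % (b // t)
b = 27[25] + t[25]
b = 14 + 31
for t in b:
    t = t * (36 - b)
    if 5 <= t:
        b = b + b[23]
for t in b:
    b = b + b[b]
    t = t + t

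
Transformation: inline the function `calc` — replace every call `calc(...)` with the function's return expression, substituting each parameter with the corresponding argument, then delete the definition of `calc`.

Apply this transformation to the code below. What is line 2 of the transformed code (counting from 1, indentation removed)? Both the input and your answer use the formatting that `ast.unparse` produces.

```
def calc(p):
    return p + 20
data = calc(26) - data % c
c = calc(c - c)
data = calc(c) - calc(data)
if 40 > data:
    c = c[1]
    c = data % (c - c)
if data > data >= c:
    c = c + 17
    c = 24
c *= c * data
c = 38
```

c = c - c + 20

Transformed code:
data = 26 + 20 - data % c
c = c - c + 20
data = c + 20 - (data + 20)
if 40 > data:
    c = c[1]
    c = data % (c - c)
if data > data >= c:
    c = c + 17
    c = 24
c *= c * data
c = 38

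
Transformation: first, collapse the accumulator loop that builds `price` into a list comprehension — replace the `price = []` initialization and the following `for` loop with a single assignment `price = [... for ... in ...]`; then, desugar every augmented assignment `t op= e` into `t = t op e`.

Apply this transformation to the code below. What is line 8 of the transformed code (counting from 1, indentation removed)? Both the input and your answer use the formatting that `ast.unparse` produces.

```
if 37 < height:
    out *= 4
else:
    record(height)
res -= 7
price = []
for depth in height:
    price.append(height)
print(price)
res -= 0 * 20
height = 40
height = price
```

Transformed code:
if 37 < height:
    out = out * 4
else:
    record(height)
res = res - 7
price = [height for depth in height]
print(price)
res = res - 0 * 20
height = 40
height = price

res = res - 0 * 20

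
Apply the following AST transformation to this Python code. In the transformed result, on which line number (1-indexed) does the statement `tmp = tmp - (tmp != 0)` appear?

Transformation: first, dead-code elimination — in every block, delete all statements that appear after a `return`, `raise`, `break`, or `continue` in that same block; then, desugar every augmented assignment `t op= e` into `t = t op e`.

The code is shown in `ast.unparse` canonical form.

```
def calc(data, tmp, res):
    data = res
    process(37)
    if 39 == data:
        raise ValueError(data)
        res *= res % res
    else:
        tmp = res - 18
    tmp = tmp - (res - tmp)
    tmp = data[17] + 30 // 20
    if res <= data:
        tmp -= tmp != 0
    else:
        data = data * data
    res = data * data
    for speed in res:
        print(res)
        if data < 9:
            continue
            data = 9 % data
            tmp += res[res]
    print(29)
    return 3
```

11

Transformed code:
def calc(data, tmp, res):
    data = res
    process(37)
    if 39 == data:
        raise ValueError(data)
    else:
        tmp = res - 18
    tmp = tmp - (res - tmp)
    tmp = data[17] + 30 // 20
    if res <= data:
        tmp = tmp - (tmp != 0)
    else:
        data = data * data
    res = data * data
    for speed in res:
        print(res)
        if data < 9:
            continue
    print(29)
    return 3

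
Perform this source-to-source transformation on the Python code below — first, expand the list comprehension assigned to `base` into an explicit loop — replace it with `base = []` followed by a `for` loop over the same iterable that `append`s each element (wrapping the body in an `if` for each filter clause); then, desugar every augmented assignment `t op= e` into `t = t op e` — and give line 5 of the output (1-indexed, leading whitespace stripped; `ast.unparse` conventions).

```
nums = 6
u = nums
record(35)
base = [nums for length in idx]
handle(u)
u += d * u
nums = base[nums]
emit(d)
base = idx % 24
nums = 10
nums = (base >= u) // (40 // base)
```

Transformed code:
nums = 6
u = nums
record(35)
base = []
for length in idx:
    base.append(nums)
handle(u)
u = u + d * u
nums = base[nums]
emit(d)
base = idx % 24
nums = 10
nums = (base >= u) // (40 // base)

for length in idx:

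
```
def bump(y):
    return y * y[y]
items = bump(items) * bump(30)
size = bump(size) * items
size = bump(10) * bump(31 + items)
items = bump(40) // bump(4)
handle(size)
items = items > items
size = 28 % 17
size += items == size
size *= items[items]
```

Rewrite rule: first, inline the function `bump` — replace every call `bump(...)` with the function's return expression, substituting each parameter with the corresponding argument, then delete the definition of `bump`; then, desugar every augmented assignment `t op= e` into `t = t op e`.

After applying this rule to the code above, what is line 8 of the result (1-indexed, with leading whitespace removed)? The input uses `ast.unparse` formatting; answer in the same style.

size = size + (items == size)

Transformed code:
items = items * items[items] * (30 * 30[30])
size = size * size[size] * items
size = 10 * 10[10] * ((31 + items) * (31 + items)[31 + items])
items = 40 * 40[40] // (4 * 4[4])
handle(size)
items = items > items
size = 28 % 17
size = size + (items == size)
size = size * items[items]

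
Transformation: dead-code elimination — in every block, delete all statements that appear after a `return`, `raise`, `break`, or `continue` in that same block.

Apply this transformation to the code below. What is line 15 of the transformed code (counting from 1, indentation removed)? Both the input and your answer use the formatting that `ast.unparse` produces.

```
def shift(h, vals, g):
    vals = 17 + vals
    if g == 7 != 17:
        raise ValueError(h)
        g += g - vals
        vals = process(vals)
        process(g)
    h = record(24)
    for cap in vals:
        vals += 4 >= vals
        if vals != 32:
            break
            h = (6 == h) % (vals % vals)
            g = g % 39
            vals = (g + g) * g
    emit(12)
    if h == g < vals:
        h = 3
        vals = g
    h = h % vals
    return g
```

Transformed code:
def shift(h, vals, g):
    vals = 17 + vals
    if g == 7 != 17:
        raise ValueError(h)
    h = record(24)
    for cap in vals:
        vals += 4 >= vals
        if vals != 32:
            break
    emit(12)
    if h == g < vals:
        h = 3
        vals = g
    h = h % vals
    return g

return g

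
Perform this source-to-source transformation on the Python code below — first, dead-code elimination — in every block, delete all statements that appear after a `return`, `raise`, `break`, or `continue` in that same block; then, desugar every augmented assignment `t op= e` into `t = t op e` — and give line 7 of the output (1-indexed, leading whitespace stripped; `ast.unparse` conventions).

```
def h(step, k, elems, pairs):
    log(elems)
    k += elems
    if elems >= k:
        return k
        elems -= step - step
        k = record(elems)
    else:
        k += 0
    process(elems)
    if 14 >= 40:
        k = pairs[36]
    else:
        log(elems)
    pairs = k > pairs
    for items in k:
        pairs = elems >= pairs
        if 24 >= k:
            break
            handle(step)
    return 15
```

k = k + 0

Transformed code:
def h(step, k, elems, pairs):
    log(elems)
    k = k + elems
    if elems >= k:
        return k
    else:
        k = k + 0
    process(elems)
    if 14 >= 40:
        k = pairs[36]
    else:
        log(elems)
    pairs = k > pairs
    for items in k:
        pairs = elems >= pairs
        if 24 >= k:
            break
    return 15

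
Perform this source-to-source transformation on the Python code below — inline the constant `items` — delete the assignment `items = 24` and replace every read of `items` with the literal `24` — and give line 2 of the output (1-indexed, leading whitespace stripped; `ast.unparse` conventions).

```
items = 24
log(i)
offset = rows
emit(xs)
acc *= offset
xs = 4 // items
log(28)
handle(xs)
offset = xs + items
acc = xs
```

offset = rows

Transformed code:
log(i)
offset = rows
emit(xs)
acc *= offset
xs = 4 // 24
log(28)
handle(xs)
offset = xs + 24
acc = xs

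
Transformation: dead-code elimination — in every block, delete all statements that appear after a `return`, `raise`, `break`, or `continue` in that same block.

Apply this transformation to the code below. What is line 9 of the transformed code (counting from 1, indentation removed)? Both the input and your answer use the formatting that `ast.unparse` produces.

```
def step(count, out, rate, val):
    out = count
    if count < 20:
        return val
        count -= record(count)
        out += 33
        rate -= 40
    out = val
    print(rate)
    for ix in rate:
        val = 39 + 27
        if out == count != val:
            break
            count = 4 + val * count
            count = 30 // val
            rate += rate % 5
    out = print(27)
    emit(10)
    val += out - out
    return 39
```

if out == count != val:

Transformed code:
def step(count, out, rate, val):
    out = count
    if count < 20:
        return val
    out = val
    print(rate)
    for ix in rate:
        val = 39 + 27
        if out == count != val:
            break
    out = print(27)
    emit(10)
    val += out - out
    return 39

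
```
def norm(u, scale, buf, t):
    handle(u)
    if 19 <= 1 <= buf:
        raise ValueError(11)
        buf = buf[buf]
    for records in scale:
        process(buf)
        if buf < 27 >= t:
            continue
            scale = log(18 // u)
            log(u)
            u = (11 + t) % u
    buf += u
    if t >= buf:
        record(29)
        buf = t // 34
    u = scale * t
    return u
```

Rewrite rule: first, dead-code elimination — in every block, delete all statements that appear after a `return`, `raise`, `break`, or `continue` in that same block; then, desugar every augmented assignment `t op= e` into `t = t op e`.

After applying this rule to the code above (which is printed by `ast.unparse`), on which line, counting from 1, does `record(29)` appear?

Transformed code:
def norm(u, scale, buf, t):
    handle(u)
    if 19 <= 1 <= buf:
        raise ValueError(11)
    for records in scale:
        process(buf)
        if buf < 27 >= t:
            continue
    buf = buf + u
    if t >= buf:
        record(29)
        buf = t // 34
    u = scale * t
    return u

11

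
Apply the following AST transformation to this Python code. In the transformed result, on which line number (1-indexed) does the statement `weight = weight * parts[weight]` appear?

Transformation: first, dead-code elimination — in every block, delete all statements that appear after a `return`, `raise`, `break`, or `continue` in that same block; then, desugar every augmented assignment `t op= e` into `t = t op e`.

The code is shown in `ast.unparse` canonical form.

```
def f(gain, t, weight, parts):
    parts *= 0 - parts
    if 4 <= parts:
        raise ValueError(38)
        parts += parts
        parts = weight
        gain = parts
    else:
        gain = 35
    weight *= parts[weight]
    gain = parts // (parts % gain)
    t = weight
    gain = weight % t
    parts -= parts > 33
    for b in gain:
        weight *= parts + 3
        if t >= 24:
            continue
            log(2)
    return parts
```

7

Transformed code:
def f(gain, t, weight, parts):
    parts = parts * (0 - parts)
    if 4 <= parts:
        raise ValueError(38)
    else:
        gain = 35
    weight = weight * parts[weight]
    gain = parts // (parts % gain)
    t = weight
    gain = weight % t
    parts = parts - (parts > 33)
    for b in gain:
        weight = weight * (parts + 3)
        if t >= 24:
            continue
    return parts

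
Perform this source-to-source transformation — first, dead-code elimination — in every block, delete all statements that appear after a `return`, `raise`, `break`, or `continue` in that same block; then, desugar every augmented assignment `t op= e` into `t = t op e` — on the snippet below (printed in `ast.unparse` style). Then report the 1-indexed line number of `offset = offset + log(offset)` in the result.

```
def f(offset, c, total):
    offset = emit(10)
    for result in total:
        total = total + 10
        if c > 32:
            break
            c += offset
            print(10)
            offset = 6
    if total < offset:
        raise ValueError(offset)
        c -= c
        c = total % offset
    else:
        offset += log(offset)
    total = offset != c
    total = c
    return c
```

Transformed code:
def f(offset, c, total):
    offset = emit(10)
    for result in total:
        total = total + 10
        if c > 32:
            break
    if total < offset:
        raise ValueError(offset)
    else:
        offset = offset + log(offset)
    total = offset != c
    total = c
    return c

10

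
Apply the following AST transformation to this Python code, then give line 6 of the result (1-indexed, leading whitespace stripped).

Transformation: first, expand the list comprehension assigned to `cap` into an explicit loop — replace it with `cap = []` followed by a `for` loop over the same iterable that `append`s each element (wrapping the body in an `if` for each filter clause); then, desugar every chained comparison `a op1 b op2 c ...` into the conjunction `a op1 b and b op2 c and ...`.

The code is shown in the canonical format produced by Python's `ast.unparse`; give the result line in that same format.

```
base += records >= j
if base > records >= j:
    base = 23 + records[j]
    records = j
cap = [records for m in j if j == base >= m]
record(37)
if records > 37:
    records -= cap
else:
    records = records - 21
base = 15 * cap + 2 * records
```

for m in j:

Transformed code:
base += records >= j
if base > records and records >= j:
    base = 23 + records[j]
    records = j
cap = []
for m in j:
    if j == base and base >= m:
        cap.append(records)
record(37)
if records > 37:
    records -= cap
else:
    records = records - 21
base = 15 * cap + 2 * records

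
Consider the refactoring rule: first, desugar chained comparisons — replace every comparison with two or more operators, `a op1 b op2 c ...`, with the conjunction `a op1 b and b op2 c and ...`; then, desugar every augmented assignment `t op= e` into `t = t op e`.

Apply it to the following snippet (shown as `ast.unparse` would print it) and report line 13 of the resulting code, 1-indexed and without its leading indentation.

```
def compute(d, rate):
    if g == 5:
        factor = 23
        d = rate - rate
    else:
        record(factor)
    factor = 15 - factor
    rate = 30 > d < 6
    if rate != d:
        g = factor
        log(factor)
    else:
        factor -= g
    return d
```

factor = factor - g

Transformed code:
def compute(d, rate):
    if g == 5:
        factor = 23
        d = rate - rate
    else:
        record(factor)
    factor = 15 - factor
    rate = 30 > d and d < 6
    if rate != d:
        g = factor
        log(factor)
    else:
        factor = factor - g
    return d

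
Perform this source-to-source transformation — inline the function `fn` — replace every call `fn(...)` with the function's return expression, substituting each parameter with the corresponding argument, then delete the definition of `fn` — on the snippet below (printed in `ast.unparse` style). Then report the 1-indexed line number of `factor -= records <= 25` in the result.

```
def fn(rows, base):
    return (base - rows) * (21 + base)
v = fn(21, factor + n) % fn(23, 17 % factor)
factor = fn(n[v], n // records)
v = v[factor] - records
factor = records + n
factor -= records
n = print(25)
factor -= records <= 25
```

7

Transformed code:
v = (factor + n - 21) * (21 + (factor + n)) % ((17 % factor - 23) * (21 + 17 % factor))
factor = (n // records - n[v]) * (21 + n // records)
v = v[factor] - records
factor = records + n
factor -= records
n = print(25)
factor -= records <= 25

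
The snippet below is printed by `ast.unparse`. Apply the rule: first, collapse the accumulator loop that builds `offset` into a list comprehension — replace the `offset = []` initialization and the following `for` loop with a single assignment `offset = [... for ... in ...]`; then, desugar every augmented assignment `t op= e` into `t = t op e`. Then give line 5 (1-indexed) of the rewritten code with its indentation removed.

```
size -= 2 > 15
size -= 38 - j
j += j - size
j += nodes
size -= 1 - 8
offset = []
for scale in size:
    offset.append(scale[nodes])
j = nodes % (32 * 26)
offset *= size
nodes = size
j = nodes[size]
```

Transformed code:
size = size - (2 > 15)
size = size - (38 - j)
j = j + (j - size)
j = j + nodes
size = size - (1 - 8)
offset = [scale[nodes] for scale in size]
j = nodes % (32 * 26)
offset = offset * size
nodes = size
j = nodes[size]

size = size - (1 - 8)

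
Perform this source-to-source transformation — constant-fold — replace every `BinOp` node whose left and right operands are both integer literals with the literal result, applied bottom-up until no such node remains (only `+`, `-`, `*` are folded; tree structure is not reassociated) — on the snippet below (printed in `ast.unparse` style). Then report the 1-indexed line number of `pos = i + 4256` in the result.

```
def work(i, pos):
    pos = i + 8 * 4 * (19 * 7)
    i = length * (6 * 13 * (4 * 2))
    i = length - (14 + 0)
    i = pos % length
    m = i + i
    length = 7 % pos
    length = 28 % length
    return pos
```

Transformed code:
def work(i, pos):
    pos = i + 4256
    i = length * 624
    i = length - 14
    i = pos % length
    m = i + i
    length = 7 % pos
    length = 28 % length
    return pos

2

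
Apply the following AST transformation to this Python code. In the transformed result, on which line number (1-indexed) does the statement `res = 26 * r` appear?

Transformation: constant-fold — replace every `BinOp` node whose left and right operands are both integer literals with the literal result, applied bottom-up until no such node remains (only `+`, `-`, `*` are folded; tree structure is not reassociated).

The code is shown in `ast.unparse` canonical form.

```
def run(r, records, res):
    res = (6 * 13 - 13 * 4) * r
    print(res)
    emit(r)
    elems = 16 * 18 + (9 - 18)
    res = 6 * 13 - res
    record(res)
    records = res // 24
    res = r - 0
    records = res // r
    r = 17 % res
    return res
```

2

Transformed code:
def run(r, records, res):
    res = 26 * r
    print(res)
    emit(r)
    elems = 279
    res = 78 - res
    record(res)
    records = res // 24
    res = r - 0
    records = res // r
    r = 17 % res
    return res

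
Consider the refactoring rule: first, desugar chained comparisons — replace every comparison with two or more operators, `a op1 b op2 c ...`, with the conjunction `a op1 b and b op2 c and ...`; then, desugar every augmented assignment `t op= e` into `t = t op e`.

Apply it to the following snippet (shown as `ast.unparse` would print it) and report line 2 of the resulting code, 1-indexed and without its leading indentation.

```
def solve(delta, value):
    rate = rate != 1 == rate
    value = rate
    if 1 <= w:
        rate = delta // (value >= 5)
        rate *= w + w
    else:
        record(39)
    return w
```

rate = rate != 1 and 1 == rate

Transformed code:
def solve(delta, value):
    rate = rate != 1 and 1 == rate
    value = rate
    if 1 <= w:
        rate = delta // (value >= 5)
        rate = rate * (w + w)
    else:
        record(39)
    return w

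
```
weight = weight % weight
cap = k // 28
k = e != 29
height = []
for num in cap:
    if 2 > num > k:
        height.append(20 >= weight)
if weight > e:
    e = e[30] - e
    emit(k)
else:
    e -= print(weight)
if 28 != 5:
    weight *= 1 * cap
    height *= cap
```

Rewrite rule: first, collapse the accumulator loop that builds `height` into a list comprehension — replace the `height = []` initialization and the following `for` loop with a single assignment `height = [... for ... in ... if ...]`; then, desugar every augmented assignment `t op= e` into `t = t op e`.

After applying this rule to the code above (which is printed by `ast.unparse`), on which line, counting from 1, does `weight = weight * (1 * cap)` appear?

11

Transformed code:
weight = weight % weight
cap = k // 28
k = e != 29
height = [20 >= weight for num in cap if 2 > num > k]
if weight > e:
    e = e[30] - e
    emit(k)
else:
    e = e - print(weight)
if 28 != 5:
    weight = weight * (1 * cap)
    height = height * cap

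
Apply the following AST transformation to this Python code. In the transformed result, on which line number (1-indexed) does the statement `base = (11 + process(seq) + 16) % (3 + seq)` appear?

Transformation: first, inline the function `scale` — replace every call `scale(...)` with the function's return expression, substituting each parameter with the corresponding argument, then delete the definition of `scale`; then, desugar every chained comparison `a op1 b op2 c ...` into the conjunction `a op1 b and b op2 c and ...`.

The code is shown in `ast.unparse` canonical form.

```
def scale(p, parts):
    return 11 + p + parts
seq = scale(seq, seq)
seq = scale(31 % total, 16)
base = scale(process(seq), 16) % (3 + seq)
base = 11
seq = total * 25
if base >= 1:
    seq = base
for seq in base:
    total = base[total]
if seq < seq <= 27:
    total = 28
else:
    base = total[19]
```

3

Transformed code:
seq = 11 + seq + seq
seq = 11 + 31 % total + 16
base = (11 + process(seq) + 16) % (3 + seq)
base = 11
seq = total * 25
if base >= 1:
    seq = base
for seq in base:
    total = base[total]
if seq < seq and seq <= 27:
    total = 28
else:
    base = total[19]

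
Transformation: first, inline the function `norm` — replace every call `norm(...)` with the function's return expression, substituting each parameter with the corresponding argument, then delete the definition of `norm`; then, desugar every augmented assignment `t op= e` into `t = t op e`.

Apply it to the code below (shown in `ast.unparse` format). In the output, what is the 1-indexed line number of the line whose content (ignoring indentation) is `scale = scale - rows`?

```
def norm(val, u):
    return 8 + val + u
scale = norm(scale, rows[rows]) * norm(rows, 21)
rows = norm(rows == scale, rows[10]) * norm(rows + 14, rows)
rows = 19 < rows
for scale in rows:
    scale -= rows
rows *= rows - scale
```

5

Transformed code:
scale = (8 + scale + rows[rows]) * (8 + rows + 21)
rows = (8 + (rows == scale) + rows[10]) * (8 + (rows + 14) + rows)
rows = 19 < rows
for scale in rows:
    scale = scale - rows
rows = rows * (rows - scale)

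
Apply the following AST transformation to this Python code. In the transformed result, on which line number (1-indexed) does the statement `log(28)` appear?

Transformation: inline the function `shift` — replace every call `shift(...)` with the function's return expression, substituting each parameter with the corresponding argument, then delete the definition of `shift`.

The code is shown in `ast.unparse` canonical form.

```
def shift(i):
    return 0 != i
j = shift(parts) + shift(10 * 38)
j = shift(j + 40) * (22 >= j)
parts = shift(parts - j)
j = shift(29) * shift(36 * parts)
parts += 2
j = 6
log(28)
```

Transformed code:
j = (0 != parts) + (0 != 10 * 38)
j = (0 != j + 40) * (22 >= j)
parts = 0 != parts - j
j = (0 != 29) * (0 != 36 * parts)
parts += 2
j = 6
log(28)

7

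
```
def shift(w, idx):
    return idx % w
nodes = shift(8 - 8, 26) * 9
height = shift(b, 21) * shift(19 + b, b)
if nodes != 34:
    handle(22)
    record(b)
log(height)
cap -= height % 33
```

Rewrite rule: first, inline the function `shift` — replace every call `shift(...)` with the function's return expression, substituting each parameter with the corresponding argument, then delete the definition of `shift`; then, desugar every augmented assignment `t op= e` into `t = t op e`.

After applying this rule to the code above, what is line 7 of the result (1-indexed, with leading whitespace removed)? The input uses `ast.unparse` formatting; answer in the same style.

Transformed code:
nodes = 26 % (8 - 8) * 9
height = 21 % b * (b % (19 + b))
if nodes != 34:
    handle(22)
    record(b)
log(height)
cap = cap - height % 33

cap = cap - height % 33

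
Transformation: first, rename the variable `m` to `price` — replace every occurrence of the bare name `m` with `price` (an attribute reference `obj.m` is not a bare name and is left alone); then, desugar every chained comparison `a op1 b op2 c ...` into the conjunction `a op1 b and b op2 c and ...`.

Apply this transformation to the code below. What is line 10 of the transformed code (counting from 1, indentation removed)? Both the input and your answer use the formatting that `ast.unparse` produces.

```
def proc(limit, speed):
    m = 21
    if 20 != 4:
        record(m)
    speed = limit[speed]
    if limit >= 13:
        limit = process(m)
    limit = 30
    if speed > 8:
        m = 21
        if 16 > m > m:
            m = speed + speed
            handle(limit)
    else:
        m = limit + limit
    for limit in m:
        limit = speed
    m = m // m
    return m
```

Transformed code:
def proc(limit, speed):
    price = 21
    if 20 != 4:
        record(price)
    speed = limit[speed]
    if limit >= 13:
        limit = process(price)
    limit = 30
    if speed > 8:
        price = 21
        if 16 > price and price > price:
            price = speed + speed
            handle(limit)
    else:
        price = limit + limit
    for limit in price:
        limit = speed
    price = price // price
    return price

price = 21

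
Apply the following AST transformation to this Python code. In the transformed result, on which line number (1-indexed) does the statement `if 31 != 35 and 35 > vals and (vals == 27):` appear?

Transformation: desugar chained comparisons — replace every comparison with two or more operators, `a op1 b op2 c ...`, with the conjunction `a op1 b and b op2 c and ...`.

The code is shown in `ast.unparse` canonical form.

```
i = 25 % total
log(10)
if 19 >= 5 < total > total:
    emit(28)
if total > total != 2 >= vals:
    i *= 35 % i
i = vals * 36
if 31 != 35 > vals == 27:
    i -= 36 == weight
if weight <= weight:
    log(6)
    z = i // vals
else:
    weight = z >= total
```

8

Transformed code:
i = 25 % total
log(10)
if 19 >= 5 and 5 < total and (total > total):
    emit(28)
if total > total and total != 2 and (2 >= vals):
    i *= 35 % i
i = vals * 36
if 31 != 35 and 35 > vals and (vals == 27):
    i -= 36 == weight
if weight <= weight:
    log(6)
    z = i // vals
else:
    weight = z >= total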